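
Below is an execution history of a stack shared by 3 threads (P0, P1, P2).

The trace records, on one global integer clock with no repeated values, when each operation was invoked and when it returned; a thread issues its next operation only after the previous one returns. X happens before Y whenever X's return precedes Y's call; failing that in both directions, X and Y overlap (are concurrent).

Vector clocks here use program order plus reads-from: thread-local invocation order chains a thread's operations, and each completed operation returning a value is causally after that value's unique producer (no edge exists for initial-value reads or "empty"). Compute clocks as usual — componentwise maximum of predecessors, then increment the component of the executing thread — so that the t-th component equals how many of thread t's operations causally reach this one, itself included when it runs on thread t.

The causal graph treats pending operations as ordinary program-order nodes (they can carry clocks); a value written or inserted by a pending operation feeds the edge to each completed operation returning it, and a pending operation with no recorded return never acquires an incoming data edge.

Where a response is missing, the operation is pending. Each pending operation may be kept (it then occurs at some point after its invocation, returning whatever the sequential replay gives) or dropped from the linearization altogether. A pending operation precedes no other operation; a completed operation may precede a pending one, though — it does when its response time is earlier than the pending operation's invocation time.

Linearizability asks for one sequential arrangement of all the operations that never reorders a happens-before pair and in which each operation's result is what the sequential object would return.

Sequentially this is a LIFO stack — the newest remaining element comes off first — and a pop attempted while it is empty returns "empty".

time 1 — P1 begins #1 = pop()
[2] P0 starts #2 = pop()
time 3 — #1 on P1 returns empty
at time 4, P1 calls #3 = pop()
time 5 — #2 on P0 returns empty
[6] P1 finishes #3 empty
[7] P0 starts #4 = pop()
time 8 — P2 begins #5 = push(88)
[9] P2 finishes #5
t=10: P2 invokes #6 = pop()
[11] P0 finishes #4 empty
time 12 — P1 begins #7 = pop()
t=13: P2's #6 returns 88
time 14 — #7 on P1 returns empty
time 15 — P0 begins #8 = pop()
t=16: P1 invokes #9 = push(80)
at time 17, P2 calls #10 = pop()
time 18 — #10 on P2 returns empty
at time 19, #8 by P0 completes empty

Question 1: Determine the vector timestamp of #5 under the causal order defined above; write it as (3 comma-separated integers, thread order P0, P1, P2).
Answer: (0, 0, 1)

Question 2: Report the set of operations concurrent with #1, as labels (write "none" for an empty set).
Answer: #2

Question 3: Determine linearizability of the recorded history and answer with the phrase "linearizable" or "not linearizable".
linearizable

one valid linearization: #1, #2, #3, #4, #5, #6, #7, #8, #10
step 1: #1 pop() → empty — stack <>
step 2: #2 pop() → empty — stack <>
step 3: #3 pop() → empty — stack <>
step 4: #4 pop() → empty — stack <>
step 5: #5 push(88) — stack <88>
step 6: #6 pop() → 88 — stack <>
step 7: #7 pop() → empty — stack <>
step 8: #8 pop() → empty — stack <>
step 9: #10 pop() → empty — stack <>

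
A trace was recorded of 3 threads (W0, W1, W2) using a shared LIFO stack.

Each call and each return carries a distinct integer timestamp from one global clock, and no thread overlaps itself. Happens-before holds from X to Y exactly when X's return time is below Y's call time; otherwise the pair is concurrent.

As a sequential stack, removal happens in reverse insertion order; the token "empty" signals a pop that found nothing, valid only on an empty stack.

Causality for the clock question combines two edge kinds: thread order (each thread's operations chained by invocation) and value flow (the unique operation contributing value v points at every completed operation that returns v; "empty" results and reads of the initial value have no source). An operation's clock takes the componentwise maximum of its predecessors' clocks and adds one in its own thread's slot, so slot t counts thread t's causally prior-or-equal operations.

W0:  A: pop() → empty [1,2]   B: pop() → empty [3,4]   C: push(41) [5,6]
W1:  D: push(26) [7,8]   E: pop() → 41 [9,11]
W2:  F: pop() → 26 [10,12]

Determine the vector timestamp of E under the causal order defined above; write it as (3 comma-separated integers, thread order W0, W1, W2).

VC(D, invoked at 7): no causal predecessors; +1 on W1 → (0, 1, 0)
VC(A, invoked at 1): no causal predecessors; +1 on W0 → (1, 0, 0)
merge at F (invoked 10): VC(D)=(0, 1, 0), own-thread bump on W2 → (0, 1, 1)
merge at B (invoked 3): VC(A)=(1, 0, 0), own-thread bump on W0 → (2, 0, 0)
merge at C (invoked 5): VC(B)=(2, 0, 0), own-thread bump on W0 → (3, 0, 0)
merge at E (invoked 9): VC(C)=(3, 0, 0), VC(D)=(0, 1, 0), own-thread bump on W1 → (3, 2, 0)
target: VC(E) = (3, 2, 0)

(3, 2, 0)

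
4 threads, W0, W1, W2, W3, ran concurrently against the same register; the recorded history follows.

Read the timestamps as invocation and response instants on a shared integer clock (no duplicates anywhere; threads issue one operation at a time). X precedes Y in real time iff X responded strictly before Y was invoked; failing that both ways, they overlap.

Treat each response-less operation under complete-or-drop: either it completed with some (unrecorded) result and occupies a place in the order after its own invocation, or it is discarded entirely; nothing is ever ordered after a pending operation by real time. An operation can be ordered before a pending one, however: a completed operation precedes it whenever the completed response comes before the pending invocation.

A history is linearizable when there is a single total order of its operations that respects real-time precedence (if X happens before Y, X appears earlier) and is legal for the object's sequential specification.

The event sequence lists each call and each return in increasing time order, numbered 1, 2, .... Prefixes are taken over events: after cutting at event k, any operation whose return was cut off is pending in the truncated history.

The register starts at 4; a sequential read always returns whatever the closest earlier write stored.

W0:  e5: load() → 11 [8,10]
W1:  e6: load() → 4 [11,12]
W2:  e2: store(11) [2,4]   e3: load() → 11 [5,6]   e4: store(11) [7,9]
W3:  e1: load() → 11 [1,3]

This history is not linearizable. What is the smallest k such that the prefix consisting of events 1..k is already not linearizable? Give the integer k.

events 1..11 are still linearizable — one witness is e2, e1, e3, e4, e5:
after step 1 (e2 store(11)): value 11
after step 2 (e1 load() → 11): value 11
after step 3 (e3 load() → 11): value 11
after step 4 (e4 store(11)): value 11
after step 5 (e5 load() → 11): value 11
event 12 — e6's response, time 12 — after it, nothing linearizes
sample order e1, e2, e3, e4, e5, e6 stalls at step 1 — e1 load() → 11 has no legal effect
sample order e1, e2, e3, e5, e4, e6 stalls at step 1 — e1 load() → 11 has no legal effect

12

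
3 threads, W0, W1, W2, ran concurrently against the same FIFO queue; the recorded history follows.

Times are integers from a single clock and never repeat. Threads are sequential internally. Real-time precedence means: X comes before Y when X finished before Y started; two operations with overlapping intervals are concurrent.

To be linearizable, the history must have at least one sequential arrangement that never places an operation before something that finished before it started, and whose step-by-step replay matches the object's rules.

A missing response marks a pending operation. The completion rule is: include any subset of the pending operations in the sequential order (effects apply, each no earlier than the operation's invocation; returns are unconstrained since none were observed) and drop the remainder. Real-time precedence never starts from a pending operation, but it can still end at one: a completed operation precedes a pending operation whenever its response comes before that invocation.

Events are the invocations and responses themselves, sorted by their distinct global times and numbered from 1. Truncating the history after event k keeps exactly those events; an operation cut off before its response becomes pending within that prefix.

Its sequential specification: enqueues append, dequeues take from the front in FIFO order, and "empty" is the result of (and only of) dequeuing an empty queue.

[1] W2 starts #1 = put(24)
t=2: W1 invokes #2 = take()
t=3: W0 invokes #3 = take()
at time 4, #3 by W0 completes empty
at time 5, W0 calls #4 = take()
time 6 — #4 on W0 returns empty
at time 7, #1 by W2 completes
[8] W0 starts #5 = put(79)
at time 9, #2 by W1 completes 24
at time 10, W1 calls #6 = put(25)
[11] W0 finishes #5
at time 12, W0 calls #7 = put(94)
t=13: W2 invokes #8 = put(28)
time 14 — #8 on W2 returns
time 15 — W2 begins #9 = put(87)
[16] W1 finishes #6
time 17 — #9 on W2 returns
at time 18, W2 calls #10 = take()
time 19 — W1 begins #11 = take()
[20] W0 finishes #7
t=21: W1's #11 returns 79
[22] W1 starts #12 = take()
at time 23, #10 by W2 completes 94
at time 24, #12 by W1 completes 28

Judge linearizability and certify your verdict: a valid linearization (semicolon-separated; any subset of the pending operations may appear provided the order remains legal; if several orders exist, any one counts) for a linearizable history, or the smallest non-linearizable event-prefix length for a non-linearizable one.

step 1: #1 put(24) — queue <24>
step 2: #2 take() → 24 — queue <>
step 3: #3 take() → empty — queue <>
step 4: #4 take() → empty — queue <>
step 5: #5 put(79) — queue <79>
step 6: #7 put(94) — queue <79,94>
step 7: #8 put(28) — queue <79,94,28>
step 8: #6 put(25) — queue <79,94,28,25>
step 9: #9 put(87) — queue <79,94,28,25,87>
step 10: #11 take() → 79 — queue <94,28,25,87>
step 11: #10 take() → 94 — queue <28,25,87>
step 12: #12 take() → 28 — queue <25,87>

linearizable — witness: #1; #2; #3; #4; #5; #7; #8; #6; #9; #11; #10; #12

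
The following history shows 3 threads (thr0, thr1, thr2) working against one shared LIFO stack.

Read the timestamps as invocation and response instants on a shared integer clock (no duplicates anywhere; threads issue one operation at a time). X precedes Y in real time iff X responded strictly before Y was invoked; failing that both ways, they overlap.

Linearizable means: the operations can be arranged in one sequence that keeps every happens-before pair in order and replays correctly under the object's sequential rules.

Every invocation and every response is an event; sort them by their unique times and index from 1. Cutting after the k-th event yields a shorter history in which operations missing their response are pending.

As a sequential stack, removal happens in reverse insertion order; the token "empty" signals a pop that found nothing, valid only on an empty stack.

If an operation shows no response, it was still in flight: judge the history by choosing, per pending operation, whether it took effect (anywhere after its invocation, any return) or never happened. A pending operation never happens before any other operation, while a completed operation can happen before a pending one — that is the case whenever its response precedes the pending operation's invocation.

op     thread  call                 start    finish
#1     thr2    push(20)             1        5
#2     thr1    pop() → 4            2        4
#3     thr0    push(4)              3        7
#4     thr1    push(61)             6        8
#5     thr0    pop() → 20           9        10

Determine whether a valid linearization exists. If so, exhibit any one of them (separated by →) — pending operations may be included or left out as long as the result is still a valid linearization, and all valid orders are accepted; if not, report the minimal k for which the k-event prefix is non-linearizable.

prefix check: 1..9 passes, 1..10 fails once #5's time-10 response joins
every one of the 8 real-time-consistent orders over 5 completed LIFO stack ops fails the sequential spec
one such order, #1, #2, #3, #4, #5, breaks at step 2 where #2 pop() → 4 is illegal
one such order, #1, #2, #4, #3, #5, breaks at step 2 where #2 pop() → 4 is illegal

not linearizable — minimal violating prefix: 10 events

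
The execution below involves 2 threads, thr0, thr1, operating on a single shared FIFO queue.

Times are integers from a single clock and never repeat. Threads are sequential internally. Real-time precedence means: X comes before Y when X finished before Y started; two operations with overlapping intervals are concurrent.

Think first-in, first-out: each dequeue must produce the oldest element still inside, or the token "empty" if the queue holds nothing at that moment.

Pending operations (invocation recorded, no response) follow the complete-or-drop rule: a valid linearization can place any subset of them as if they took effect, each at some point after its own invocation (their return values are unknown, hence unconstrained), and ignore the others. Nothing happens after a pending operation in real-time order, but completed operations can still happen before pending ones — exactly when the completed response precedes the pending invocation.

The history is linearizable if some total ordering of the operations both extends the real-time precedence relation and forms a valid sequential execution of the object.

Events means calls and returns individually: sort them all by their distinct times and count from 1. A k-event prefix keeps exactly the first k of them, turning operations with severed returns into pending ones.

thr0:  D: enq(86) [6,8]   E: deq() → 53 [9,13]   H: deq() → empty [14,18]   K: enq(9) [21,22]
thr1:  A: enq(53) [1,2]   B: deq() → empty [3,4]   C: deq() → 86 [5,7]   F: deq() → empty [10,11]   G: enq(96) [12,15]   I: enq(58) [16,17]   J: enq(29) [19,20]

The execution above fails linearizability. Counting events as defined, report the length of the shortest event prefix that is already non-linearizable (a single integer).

events 1..3 are linearizable; a witness order is A:
1. A enq(53), leaving queue <53>
with event 4 included (B responding at time 4), all real-time-consistent orders fail
sample order A, B stalls at step 2 — B deq() → empty has no legal effect

4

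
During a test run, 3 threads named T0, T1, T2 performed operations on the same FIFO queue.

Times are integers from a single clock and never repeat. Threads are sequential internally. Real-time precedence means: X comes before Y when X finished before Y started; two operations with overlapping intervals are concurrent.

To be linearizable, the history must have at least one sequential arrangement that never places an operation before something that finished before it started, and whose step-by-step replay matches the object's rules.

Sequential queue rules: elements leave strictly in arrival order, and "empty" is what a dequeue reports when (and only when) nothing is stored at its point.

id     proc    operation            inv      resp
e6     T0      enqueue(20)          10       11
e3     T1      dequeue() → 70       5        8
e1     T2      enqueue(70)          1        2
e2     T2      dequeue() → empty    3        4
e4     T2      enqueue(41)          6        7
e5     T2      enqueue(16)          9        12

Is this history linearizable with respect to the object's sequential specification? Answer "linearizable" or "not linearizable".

prefix check: 1..3 passes, 1..4 fails once e2's time-4 response joins
a single order respects real time; the 2 completed FIFO queue operations fail replay along it
take e1, e2: step 2 already fails, because e2 dequeue() → empty cannot occur there

not linearizable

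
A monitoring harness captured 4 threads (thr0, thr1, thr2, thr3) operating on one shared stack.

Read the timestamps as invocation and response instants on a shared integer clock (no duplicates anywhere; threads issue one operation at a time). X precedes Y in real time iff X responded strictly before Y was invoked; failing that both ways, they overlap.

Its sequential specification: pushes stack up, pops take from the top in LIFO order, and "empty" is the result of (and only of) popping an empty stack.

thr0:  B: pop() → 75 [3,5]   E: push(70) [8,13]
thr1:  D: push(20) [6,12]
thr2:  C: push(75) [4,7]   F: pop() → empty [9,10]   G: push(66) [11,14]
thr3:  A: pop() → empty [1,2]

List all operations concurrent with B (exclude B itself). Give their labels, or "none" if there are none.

B runs from 3 to 5; window-overlapping ops are concurrent
A [1,2]: before
C [4,7]: concurrent
D [6,12]: after
E [8,13]: after
F [9,10]: after
G [11,14]: after

C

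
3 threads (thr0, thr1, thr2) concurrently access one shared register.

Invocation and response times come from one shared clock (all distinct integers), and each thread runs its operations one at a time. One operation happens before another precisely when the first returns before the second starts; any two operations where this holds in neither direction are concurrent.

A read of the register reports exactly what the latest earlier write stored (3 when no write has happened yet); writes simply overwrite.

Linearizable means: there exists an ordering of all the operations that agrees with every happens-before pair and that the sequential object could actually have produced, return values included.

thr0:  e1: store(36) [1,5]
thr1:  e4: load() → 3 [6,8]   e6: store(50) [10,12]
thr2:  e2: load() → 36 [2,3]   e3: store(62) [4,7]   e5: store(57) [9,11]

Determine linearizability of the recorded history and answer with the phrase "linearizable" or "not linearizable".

not linearizable

already the first 8 events (up to e4's response at time 8) admit no linearization; the first 7 still do
real-time-consistent orders of the 4 completed operations: 5 — all fail the register replay
sample order e1, e2, e3, e4 stalls at step 4 — e4 load() → 3 has no legal effect
sample order e1, e2, e4, e3 stalls at step 3 — e4 load() → 3 has no legal effect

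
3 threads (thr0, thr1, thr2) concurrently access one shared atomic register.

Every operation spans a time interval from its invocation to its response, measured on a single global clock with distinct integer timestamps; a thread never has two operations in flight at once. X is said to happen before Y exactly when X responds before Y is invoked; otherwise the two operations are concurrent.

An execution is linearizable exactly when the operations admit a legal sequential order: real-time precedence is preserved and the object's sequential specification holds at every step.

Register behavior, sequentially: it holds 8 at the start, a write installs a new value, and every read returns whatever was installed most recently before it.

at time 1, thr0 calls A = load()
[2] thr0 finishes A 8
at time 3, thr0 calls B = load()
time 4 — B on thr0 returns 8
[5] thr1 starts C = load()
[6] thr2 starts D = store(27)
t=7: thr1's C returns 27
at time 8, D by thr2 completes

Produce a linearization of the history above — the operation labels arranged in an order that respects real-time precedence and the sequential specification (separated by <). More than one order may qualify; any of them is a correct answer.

A < B < D < C

step 1: A load() → 8 — value 8
step 2: B load() → 8 — value 8
step 3: D store(27) — value 27
step 4: C load() → 27 — value 27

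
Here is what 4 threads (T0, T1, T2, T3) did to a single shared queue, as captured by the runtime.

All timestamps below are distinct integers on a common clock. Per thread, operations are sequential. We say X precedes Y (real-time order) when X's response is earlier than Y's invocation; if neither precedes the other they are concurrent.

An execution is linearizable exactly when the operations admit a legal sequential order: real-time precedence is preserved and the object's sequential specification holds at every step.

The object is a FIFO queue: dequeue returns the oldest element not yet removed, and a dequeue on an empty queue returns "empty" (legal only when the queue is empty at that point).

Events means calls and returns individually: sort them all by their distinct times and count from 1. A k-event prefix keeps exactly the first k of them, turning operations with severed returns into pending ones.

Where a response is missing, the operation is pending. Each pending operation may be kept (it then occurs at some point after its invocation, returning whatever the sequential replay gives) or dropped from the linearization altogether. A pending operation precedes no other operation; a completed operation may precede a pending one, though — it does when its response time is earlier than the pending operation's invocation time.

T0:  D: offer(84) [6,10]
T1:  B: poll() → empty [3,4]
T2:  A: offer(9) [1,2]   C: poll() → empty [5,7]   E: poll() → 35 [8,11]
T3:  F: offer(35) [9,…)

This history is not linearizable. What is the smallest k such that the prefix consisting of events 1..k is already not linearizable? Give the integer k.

4

one valid order for events 1..3 is A:
1. A offer(9), leaving queue <9>
with event 4 included (B responding at time 4), all real-time-consistent orders fail
take A, B: step 2 already fails, because B poll() → empty cannot occur there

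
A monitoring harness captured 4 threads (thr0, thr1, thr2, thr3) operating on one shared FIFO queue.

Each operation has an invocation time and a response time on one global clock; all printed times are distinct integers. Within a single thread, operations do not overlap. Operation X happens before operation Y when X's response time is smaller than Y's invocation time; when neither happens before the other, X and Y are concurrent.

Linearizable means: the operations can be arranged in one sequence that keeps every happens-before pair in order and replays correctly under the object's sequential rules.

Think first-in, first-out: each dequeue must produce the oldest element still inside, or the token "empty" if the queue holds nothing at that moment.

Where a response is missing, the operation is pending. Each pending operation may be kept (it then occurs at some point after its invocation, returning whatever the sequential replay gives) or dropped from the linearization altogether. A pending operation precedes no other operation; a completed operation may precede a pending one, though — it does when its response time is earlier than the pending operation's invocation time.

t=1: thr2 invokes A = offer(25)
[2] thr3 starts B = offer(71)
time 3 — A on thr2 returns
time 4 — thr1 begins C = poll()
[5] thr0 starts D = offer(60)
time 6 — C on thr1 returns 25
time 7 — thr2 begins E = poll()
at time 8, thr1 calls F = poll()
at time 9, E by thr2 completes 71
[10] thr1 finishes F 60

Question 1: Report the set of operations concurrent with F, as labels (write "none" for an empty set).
B, D, E

concurrent with F ([8,10]): every op whose interval crosses 8..10
A [1,3]: before
B [2,…): concurrent
C [4,6]: before
D [5,…): concurrent
E [7,9]: concurrent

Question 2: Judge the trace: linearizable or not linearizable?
linearizable

a witness: A, B, C, D, E, F
1. A offer(25), leaving queue <25>
2. B offer(71) (pending, included), leaving queue <25,71>
3. C poll() → 25, leaving queue <71>
4. D offer(60) (pending, included), leaving queue <71,60>
5. E poll() → 71, leaving queue <60>
6. F poll() → 60, leaving queue <>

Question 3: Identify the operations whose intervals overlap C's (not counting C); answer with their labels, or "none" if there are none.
B, D

C runs from 4 to 6; window-overlapping ops are concurrent
A [1,3]: before
B [2,…): concurrent
D [5,…): concurrent
E [7,9]: after
F [8,10]: after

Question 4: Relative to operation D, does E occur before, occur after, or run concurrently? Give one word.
concurrent

E spans [7,9], D spans [5,…)
the intervals overlap in both directions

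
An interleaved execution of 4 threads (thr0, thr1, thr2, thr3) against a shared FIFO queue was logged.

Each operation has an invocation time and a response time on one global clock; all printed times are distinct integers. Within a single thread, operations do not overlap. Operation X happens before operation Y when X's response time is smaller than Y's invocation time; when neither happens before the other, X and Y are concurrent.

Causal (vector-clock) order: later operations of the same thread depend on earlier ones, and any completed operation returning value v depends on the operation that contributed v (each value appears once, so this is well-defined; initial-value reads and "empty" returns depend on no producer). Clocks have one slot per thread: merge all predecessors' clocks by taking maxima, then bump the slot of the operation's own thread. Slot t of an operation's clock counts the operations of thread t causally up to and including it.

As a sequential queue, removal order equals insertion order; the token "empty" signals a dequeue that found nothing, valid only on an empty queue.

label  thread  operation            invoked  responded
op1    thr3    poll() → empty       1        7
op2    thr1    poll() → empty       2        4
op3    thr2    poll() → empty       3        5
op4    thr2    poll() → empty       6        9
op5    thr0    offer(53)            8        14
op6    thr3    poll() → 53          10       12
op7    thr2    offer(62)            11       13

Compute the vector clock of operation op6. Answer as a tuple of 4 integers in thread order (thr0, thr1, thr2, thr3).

(1, 0, 0, 2)

root op op1, invoked 1: fresh clock plus thr3's own tick → (0, 0, 0, 1)
root op op3, invoked 3: fresh clock plus thr2's own tick → (0, 0, 1, 0)
root op op2, invoked 2: fresh clock plus thr1's own tick → (0, 1, 0, 0)
root op op5, invoked 8: fresh clock plus thr0's own tick → (1, 0, 0, 0)
invoked at 6, op4 merges VC(op3)=(0, 0, 1, 0) and bumps thr2's slot → (0, 0, 2, 0)
invoked at 11, op7 merges VC(op4)=(0, 0, 2, 0) and bumps thr2's slot → (0, 0, 3, 0)
invoked at 10, op6 merges VC(op1)=(0, 0, 0, 1), VC(op5)=(1, 0, 0, 0) and bumps thr3's slot → (1, 0, 0, 2)
target: VC(op6) = (1, 0, 0, 2)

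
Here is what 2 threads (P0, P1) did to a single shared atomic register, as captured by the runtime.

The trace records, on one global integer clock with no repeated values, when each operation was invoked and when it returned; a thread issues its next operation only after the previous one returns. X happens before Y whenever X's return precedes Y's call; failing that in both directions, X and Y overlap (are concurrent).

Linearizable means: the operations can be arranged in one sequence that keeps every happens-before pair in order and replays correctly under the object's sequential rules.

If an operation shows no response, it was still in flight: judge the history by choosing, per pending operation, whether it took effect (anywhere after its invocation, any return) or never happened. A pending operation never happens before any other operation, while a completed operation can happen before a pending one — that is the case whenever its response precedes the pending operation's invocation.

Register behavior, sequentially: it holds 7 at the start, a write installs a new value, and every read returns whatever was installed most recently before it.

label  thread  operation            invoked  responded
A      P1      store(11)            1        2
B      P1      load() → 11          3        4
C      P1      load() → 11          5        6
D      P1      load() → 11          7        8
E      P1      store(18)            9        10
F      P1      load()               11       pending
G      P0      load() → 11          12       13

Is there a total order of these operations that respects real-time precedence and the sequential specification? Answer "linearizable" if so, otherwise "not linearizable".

not linearizable

cut after 12 events: linearizable; cut after 13 events (G responds, time 13): not linearizable
exhaustive check: the 6 completed atomic register ops admit one real-time order; illegal
every completion of the 1 pending operation (F) was checked; none linearizes
take A, B, C, D, E, G (pending dropped): step 6 already fails, because G load() → 11 cannot occur there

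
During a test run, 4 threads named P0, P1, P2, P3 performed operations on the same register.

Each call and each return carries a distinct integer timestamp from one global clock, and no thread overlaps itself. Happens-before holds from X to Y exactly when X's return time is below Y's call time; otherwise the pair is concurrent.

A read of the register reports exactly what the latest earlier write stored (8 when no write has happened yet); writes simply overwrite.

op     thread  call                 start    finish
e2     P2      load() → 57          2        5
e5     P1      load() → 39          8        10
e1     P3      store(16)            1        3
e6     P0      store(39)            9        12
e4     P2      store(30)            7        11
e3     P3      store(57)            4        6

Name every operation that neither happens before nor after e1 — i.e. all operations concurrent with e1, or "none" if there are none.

e1 spans [1,3]: anything still running between times 1 and 3 counts as concurrent
e2 [2,5]: concurrent
e3 [4,6]: after
e4 [7,11]: after
e5 [8,10]: after
e6 [9,12]: after

e2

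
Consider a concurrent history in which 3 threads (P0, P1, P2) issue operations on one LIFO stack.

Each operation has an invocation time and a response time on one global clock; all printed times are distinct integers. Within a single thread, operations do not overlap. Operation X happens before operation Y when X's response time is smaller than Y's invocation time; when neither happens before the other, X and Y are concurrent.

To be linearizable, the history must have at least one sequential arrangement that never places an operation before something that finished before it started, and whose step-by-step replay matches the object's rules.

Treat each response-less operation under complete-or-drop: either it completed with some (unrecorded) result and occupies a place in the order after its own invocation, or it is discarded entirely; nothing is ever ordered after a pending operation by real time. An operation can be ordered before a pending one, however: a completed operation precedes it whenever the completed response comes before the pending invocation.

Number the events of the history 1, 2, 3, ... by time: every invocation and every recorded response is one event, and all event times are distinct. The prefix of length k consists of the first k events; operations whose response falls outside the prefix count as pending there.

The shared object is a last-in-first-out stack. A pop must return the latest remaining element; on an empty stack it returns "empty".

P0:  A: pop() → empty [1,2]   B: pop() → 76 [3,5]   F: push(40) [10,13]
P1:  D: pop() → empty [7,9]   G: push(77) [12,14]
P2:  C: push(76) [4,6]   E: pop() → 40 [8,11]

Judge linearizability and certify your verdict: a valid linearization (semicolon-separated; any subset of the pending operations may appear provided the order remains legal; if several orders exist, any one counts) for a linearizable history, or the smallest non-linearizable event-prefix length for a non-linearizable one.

linearizable — witness: A; C; B; D; F; E; G

after step 1 (A pop() → empty): stack <>
after step 2 (C push(76)): stack <76>
after step 3 (B pop() → 76): stack <>
after step 4 (D pop() → empty): stack <>
after step 5 (F push(40)): stack <40>
after step 6 (E pop() → 40): stack <>
after step 7 (G push(77)): stack <77>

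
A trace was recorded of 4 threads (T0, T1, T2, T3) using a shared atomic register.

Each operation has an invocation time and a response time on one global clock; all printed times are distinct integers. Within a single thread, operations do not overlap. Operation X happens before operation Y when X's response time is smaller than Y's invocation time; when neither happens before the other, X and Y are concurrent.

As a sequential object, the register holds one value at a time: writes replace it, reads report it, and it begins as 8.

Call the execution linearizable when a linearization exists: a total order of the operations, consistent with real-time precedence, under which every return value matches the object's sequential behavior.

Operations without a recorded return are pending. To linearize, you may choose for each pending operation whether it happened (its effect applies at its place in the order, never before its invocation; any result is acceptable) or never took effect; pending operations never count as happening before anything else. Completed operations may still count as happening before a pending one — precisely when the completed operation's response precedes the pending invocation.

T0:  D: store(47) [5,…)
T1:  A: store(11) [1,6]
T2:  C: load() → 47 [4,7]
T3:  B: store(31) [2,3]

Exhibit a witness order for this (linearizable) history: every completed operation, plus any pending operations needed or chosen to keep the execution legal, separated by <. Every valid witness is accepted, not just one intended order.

A < B < D < C

1. A store(11), leaving value 11
2. B store(31), leaving value 31
3. D store(47) (pending, included), leaving value 47
4. C load() → 47, leaving value 47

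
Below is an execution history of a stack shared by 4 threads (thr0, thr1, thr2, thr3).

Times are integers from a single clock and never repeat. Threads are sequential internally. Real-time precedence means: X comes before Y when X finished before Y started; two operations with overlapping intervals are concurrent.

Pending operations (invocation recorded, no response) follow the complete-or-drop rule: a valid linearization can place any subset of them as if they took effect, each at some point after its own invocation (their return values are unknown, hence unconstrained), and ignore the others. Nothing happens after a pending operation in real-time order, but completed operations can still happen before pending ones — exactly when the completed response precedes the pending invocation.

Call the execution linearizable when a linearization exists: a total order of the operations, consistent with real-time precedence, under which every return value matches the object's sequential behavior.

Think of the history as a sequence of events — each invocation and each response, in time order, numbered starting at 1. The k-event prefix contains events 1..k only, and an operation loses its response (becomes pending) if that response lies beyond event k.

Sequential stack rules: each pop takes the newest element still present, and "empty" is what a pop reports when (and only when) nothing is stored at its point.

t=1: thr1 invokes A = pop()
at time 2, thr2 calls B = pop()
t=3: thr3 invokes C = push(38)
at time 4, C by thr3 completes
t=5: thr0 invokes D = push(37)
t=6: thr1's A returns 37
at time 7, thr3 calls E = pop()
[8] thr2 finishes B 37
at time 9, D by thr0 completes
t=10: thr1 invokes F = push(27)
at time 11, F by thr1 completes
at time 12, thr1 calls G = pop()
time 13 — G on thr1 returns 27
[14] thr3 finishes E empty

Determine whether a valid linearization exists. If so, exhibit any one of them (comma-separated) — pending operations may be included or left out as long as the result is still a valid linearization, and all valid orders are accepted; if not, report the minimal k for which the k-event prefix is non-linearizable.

through event 7 a valid linearization exists; event 8 (B responding at time 8) ends that
6 orders of the 3 completed stack ops respect real time; none is legal
no completion choice of the 2 pending operations (D, E) rescues it — every subset was tried
e.g. A, B, C (pending dropped): illegal at step 1, since A pop() → 37 cannot apply there
e.g. A, C, B (pending dropped): illegal at step 1, since A pop() → 37 cannot apply there

not linearizable — minimal violating prefix: 8 events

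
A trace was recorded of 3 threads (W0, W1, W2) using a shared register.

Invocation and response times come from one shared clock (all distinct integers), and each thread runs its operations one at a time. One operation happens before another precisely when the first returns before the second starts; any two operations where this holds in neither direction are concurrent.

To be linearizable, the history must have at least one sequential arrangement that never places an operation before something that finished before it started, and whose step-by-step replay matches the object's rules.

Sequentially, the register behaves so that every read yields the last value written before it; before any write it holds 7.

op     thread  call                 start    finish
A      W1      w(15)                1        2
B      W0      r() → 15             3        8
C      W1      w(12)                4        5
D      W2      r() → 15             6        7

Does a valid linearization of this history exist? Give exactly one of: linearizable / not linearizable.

not linearizable

prefix check: 1..6 passes, 1..7 fails once D's time-7 response joins
the sole real-time-consistent order of 3 completed operations fails the register replay
no escape via the 1 pending operation (B): every completion choice fails
for example A, C, D (pending dropped) fails at step 3: D r() → 15 is not legal there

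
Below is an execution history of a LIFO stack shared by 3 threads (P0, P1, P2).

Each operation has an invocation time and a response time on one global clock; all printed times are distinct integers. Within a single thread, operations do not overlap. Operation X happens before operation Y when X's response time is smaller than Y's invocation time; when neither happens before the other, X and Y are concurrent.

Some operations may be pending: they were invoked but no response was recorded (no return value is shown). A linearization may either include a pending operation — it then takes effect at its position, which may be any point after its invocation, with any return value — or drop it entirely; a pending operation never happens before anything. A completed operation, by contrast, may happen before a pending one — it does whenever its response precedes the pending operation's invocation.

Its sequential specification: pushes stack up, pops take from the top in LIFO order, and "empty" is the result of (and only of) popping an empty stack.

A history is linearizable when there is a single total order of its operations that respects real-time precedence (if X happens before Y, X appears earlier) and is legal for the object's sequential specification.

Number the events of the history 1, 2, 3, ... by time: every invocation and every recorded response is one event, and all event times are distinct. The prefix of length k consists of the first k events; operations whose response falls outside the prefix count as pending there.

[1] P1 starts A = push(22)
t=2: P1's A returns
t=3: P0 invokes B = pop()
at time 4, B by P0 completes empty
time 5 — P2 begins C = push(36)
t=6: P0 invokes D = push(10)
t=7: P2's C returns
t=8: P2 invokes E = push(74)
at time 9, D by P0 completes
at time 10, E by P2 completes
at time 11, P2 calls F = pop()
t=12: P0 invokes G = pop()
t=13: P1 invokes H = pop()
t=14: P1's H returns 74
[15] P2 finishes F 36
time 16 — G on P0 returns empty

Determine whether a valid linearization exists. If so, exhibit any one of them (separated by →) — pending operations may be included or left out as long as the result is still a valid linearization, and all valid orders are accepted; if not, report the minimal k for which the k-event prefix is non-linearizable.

not linearizable — minimal violating prefix: 4 events

the violation lands at event 4, B's response at time 4: events 1..3 linearize, events 1..4 do not
the sole real-time-consistent order of 2 completed operations fails the LIFO stack replay
sample order A, B stalls at step 2 — B pop() → empty has no legal effect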